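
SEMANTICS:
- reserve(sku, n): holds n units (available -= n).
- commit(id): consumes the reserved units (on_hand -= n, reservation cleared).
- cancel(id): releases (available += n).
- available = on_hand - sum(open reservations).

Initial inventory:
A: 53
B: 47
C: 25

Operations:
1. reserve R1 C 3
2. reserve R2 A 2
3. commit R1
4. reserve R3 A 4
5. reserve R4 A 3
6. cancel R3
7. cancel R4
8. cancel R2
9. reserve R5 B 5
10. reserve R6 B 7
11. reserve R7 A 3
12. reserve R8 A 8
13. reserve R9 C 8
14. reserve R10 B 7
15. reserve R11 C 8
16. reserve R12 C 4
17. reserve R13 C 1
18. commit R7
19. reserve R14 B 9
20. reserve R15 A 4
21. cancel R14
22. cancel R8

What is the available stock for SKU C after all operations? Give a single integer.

Step 1: reserve R1 C 3 -> on_hand[A=53 B=47 C=25] avail[A=53 B=47 C=22] open={R1}
Step 2: reserve R2 A 2 -> on_hand[A=53 B=47 C=25] avail[A=51 B=47 C=22] open={R1,R2}
Step 3: commit R1 -> on_hand[A=53 B=47 C=22] avail[A=51 B=47 C=22] open={R2}
Step 4: reserve R3 A 4 -> on_hand[A=53 B=47 C=22] avail[A=47 B=47 C=22] open={R2,R3}
Step 5: reserve R4 A 3 -> on_hand[A=53 B=47 C=22] avail[A=44 B=47 C=22] open={R2,R3,R4}
Step 6: cancel R3 -> on_hand[A=53 B=47 C=22] avail[A=48 B=47 C=22] open={R2,R4}
Step 7: cancel R4 -> on_hand[A=53 B=47 C=22] avail[A=51 B=47 C=22] open={R2}
Step 8: cancel R2 -> on_hand[A=53 B=47 C=22] avail[A=53 B=47 C=22] open={}
Step 9: reserve R5 B 5 -> on_hand[A=53 B=47 C=22] avail[A=53 B=42 C=22] open={R5}
Step 10: reserve R6 B 7 -> on_hand[A=53 B=47 C=22] avail[A=53 B=35 C=22] open={R5,R6}
Step 11: reserve R7 A 3 -> on_hand[A=53 B=47 C=22] avail[A=50 B=35 C=22] open={R5,R6,R7}
Step 12: reserve R8 A 8 -> on_hand[A=53 B=47 C=22] avail[A=42 B=35 C=22] open={R5,R6,R7,R8}
Step 13: reserve R9 C 8 -> on_hand[A=53 B=47 C=22] avail[A=42 B=35 C=14] open={R5,R6,R7,R8,R9}
Step 14: reserve R10 B 7 -> on_hand[A=53 B=47 C=22] avail[A=42 B=28 C=14] open={R10,R5,R6,R7,R8,R9}
Step 15: reserve R11 C 8 -> on_hand[A=53 B=47 C=22] avail[A=42 B=28 C=6] open={R10,R11,R5,R6,R7,R8,R9}
Step 16: reserve R12 C 4 -> on_hand[A=53 B=47 C=22] avail[A=42 B=28 C=2] open={R10,R11,R12,R5,R6,R7,R8,R9}
Step 17: reserve R13 C 1 -> on_hand[A=53 B=47 C=22] avail[A=42 B=28 C=1] open={R10,R11,R12,R13,R5,R6,R7,R8,R9}
Step 18: commit R7 -> on_hand[A=50 B=47 C=22] avail[A=42 B=28 C=1] open={R10,R11,R12,R13,R5,R6,R8,R9}
Step 19: reserve R14 B 9 -> on_hand[A=50 B=47 C=22] avail[A=42 B=19 C=1] open={R10,R11,R12,R13,R14,R5,R6,R8,R9}
Step 20: reserve R15 A 4 -> on_hand[A=50 B=47 C=22] avail[A=38 B=19 C=1] open={R10,R11,R12,R13,R14,R15,R5,R6,R8,R9}
Step 21: cancel R14 -> on_hand[A=50 B=47 C=22] avail[A=38 B=28 C=1] open={R10,R11,R12,R13,R15,R5,R6,R8,R9}
Step 22: cancel R8 -> on_hand[A=50 B=47 C=22] avail[A=46 B=28 C=1] open={R10,R11,R12,R13,R15,R5,R6,R9}
Final available[C] = 1

Answer: 1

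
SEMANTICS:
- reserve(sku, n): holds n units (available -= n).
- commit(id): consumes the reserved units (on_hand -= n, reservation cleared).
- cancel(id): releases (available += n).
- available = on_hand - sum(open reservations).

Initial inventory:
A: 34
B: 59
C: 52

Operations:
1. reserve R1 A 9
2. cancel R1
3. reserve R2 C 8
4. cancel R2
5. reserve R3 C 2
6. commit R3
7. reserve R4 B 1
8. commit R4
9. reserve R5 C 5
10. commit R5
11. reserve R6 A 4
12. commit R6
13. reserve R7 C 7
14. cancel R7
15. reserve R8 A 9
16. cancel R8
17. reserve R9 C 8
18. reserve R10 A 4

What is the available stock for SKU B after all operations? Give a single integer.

Answer: 58

Derivation:
Step 1: reserve R1 A 9 -> on_hand[A=34 B=59 C=52] avail[A=25 B=59 C=52] open={R1}
Step 2: cancel R1 -> on_hand[A=34 B=59 C=52] avail[A=34 B=59 C=52] open={}
Step 3: reserve R2 C 8 -> on_hand[A=34 B=59 C=52] avail[A=34 B=59 C=44] open={R2}
Step 4: cancel R2 -> on_hand[A=34 B=59 C=52] avail[A=34 B=59 C=52] open={}
Step 5: reserve R3 C 2 -> on_hand[A=34 B=59 C=52] avail[A=34 B=59 C=50] open={R3}
Step 6: commit R3 -> on_hand[A=34 B=59 C=50] avail[A=34 B=59 C=50] open={}
Step 7: reserve R4 B 1 -> on_hand[A=34 B=59 C=50] avail[A=34 B=58 C=50] open={R4}
Step 8: commit R4 -> on_hand[A=34 B=58 C=50] avail[A=34 B=58 C=50] open={}
Step 9: reserve R5 C 5 -> on_hand[A=34 B=58 C=50] avail[A=34 B=58 C=45] open={R5}
Step 10: commit R5 -> on_hand[A=34 B=58 C=45] avail[A=34 B=58 C=45] open={}
Step 11: reserve R6 A 4 -> on_hand[A=34 B=58 C=45] avail[A=30 B=58 C=45] open={R6}
Step 12: commit R6 -> on_hand[A=30 B=58 C=45] avail[A=30 B=58 C=45] open={}
Step 13: reserve R7 C 7 -> on_hand[A=30 B=58 C=45] avail[A=30 B=58 C=38] open={R7}
Step 14: cancel R7 -> on_hand[A=30 B=58 C=45] avail[A=30 B=58 C=45] open={}
Step 15: reserve R8 A 9 -> on_hand[A=30 B=58 C=45] avail[A=21 B=58 C=45] open={R8}
Step 16: cancel R8 -> on_hand[A=30 B=58 C=45] avail[A=30 B=58 C=45] open={}
Step 17: reserve R9 C 8 -> on_hand[A=30 B=58 C=45] avail[A=30 B=58 C=37] open={R9}
Step 18: reserve R10 A 4 -> on_hand[A=30 B=58 C=45] avail[A=26 B=58 C=37] open={R10,R9}
Final available[B] = 58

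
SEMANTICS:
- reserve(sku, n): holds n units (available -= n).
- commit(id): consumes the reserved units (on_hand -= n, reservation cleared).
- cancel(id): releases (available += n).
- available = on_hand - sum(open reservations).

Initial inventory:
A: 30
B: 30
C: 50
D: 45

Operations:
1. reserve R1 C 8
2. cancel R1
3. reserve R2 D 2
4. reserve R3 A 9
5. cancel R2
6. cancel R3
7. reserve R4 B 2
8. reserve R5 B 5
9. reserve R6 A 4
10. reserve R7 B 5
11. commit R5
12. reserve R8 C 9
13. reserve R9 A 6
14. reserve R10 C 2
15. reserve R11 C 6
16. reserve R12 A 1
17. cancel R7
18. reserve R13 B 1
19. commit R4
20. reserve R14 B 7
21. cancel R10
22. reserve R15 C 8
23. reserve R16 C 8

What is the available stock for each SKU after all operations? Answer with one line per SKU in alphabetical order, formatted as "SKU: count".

Step 1: reserve R1 C 8 -> on_hand[A=30 B=30 C=50 D=45] avail[A=30 B=30 C=42 D=45] open={R1}
Step 2: cancel R1 -> on_hand[A=30 B=30 C=50 D=45] avail[A=30 B=30 C=50 D=45] open={}
Step 3: reserve R2 D 2 -> on_hand[A=30 B=30 C=50 D=45] avail[A=30 B=30 C=50 D=43] open={R2}
Step 4: reserve R3 A 9 -> on_hand[A=30 B=30 C=50 D=45] avail[A=21 B=30 C=50 D=43] open={R2,R3}
Step 5: cancel R2 -> on_hand[A=30 B=30 C=50 D=45] avail[A=21 B=30 C=50 D=45] open={R3}
Step 6: cancel R3 -> on_hand[A=30 B=30 C=50 D=45] avail[A=30 B=30 C=50 D=45] open={}
Step 7: reserve R4 B 2 -> on_hand[A=30 B=30 C=50 D=45] avail[A=30 B=28 C=50 D=45] open={R4}
Step 8: reserve R5 B 5 -> on_hand[A=30 B=30 C=50 D=45] avail[A=30 B=23 C=50 D=45] open={R4,R5}
Step 9: reserve R6 A 4 -> on_hand[A=30 B=30 C=50 D=45] avail[A=26 B=23 C=50 D=45] open={R4,R5,R6}
Step 10: reserve R7 B 5 -> on_hand[A=30 B=30 C=50 D=45] avail[A=26 B=18 C=50 D=45] open={R4,R5,R6,R7}
Step 11: commit R5 -> on_hand[A=30 B=25 C=50 D=45] avail[A=26 B=18 C=50 D=45] open={R4,R6,R7}
Step 12: reserve R8 C 9 -> on_hand[A=30 B=25 C=50 D=45] avail[A=26 B=18 C=41 D=45] open={R4,R6,R7,R8}
Step 13: reserve R9 A 6 -> on_hand[A=30 B=25 C=50 D=45] avail[A=20 B=18 C=41 D=45] open={R4,R6,R7,R8,R9}
Step 14: reserve R10 C 2 -> on_hand[A=30 B=25 C=50 D=45] avail[A=20 B=18 C=39 D=45] open={R10,R4,R6,R7,R8,R9}
Step 15: reserve R11 C 6 -> on_hand[A=30 B=25 C=50 D=45] avail[A=20 B=18 C=33 D=45] open={R10,R11,R4,R6,R7,R8,R9}
Step 16: reserve R12 A 1 -> on_hand[A=30 B=25 C=50 D=45] avail[A=19 B=18 C=33 D=45] open={R10,R11,R12,R4,R6,R7,R8,R9}
Step 17: cancel R7 -> on_hand[A=30 B=25 C=50 D=45] avail[A=19 B=23 C=33 D=45] open={R10,R11,R12,R4,R6,R8,R9}
Step 18: reserve R13 B 1 -> on_hand[A=30 B=25 C=50 D=45] avail[A=19 B=22 C=33 D=45] open={R10,R11,R12,R13,R4,R6,R8,R9}
Step 19: commit R4 -> on_hand[A=30 B=23 C=50 D=45] avail[A=19 B=22 C=33 D=45] open={R10,R11,R12,R13,R6,R8,R9}
Step 20: reserve R14 B 7 -> on_hand[A=30 B=23 C=50 D=45] avail[A=19 B=15 C=33 D=45] open={R10,R11,R12,R13,R14,R6,R8,R9}
Step 21: cancel R10 -> on_hand[A=30 B=23 C=50 D=45] avail[A=19 B=15 C=35 D=45] open={R11,R12,R13,R14,R6,R8,R9}
Step 22: reserve R15 C 8 -> on_hand[A=30 B=23 C=50 D=45] avail[A=19 B=15 C=27 D=45] open={R11,R12,R13,R14,R15,R6,R8,R9}
Step 23: reserve R16 C 8 -> on_hand[A=30 B=23 C=50 D=45] avail[A=19 B=15 C=19 D=45] open={R11,R12,R13,R14,R15,R16,R6,R8,R9}

Answer: A: 19
B: 15
C: 19
D: 45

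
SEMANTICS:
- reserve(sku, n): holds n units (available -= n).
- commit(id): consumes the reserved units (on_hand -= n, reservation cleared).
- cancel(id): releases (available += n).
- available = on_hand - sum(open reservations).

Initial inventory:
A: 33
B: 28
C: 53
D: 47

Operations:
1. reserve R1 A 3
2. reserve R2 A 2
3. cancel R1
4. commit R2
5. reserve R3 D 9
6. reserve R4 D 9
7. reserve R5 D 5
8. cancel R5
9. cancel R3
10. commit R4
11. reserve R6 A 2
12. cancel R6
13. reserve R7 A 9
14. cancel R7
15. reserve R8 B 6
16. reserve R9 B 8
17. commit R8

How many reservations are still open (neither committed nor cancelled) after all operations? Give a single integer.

Step 1: reserve R1 A 3 -> on_hand[A=33 B=28 C=53 D=47] avail[A=30 B=28 C=53 D=47] open={R1}
Step 2: reserve R2 A 2 -> on_hand[A=33 B=28 C=53 D=47] avail[A=28 B=28 C=53 D=47] open={R1,R2}
Step 3: cancel R1 -> on_hand[A=33 B=28 C=53 D=47] avail[A=31 B=28 C=53 D=47] open={R2}
Step 4: commit R2 -> on_hand[A=31 B=28 C=53 D=47] avail[A=31 B=28 C=53 D=47] open={}
Step 5: reserve R3 D 9 -> on_hand[A=31 B=28 C=53 D=47] avail[A=31 B=28 C=53 D=38] open={R3}
Step 6: reserve R4 D 9 -> on_hand[A=31 B=28 C=53 D=47] avail[A=31 B=28 C=53 D=29] open={R3,R4}
Step 7: reserve R5 D 5 -> on_hand[A=31 B=28 C=53 D=47] avail[A=31 B=28 C=53 D=24] open={R3,R4,R5}
Step 8: cancel R5 -> on_hand[A=31 B=28 C=53 D=47] avail[A=31 B=28 C=53 D=29] open={R3,R4}
Step 9: cancel R3 -> on_hand[A=31 B=28 C=53 D=47] avail[A=31 B=28 C=53 D=38] open={R4}
Step 10: commit R4 -> on_hand[A=31 B=28 C=53 D=38] avail[A=31 B=28 C=53 D=38] open={}
Step 11: reserve R6 A 2 -> on_hand[A=31 B=28 C=53 D=38] avail[A=29 B=28 C=53 D=38] open={R6}
Step 12: cancel R6 -> on_hand[A=31 B=28 C=53 D=38] avail[A=31 B=28 C=53 D=38] open={}
Step 13: reserve R7 A 9 -> on_hand[A=31 B=28 C=53 D=38] avail[A=22 B=28 C=53 D=38] open={R7}
Step 14: cancel R7 -> on_hand[A=31 B=28 C=53 D=38] avail[A=31 B=28 C=53 D=38] open={}
Step 15: reserve R8 B 6 -> on_hand[A=31 B=28 C=53 D=38] avail[A=31 B=22 C=53 D=38] open={R8}
Step 16: reserve R9 B 8 -> on_hand[A=31 B=28 C=53 D=38] avail[A=31 B=14 C=53 D=38] open={R8,R9}
Step 17: commit R8 -> on_hand[A=31 B=22 C=53 D=38] avail[A=31 B=14 C=53 D=38] open={R9}
Open reservations: ['R9'] -> 1

Answer: 1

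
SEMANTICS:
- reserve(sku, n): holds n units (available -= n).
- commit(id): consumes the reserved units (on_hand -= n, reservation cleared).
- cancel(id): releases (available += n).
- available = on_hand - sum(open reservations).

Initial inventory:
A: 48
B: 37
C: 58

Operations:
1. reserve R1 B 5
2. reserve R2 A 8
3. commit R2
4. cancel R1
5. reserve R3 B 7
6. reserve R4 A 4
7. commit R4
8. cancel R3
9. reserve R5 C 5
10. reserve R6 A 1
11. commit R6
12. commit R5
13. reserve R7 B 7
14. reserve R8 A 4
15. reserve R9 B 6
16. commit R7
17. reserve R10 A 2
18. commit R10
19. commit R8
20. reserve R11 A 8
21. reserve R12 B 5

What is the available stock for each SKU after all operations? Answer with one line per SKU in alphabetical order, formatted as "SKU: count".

Step 1: reserve R1 B 5 -> on_hand[A=48 B=37 C=58] avail[A=48 B=32 C=58] open={R1}
Step 2: reserve R2 A 8 -> on_hand[A=48 B=37 C=58] avail[A=40 B=32 C=58] open={R1,R2}
Step 3: commit R2 -> on_hand[A=40 B=37 C=58] avail[A=40 B=32 C=58] open={R1}
Step 4: cancel R1 -> on_hand[A=40 B=37 C=58] avail[A=40 B=37 C=58] open={}
Step 5: reserve R3 B 7 -> on_hand[A=40 B=37 C=58] avail[A=40 B=30 C=58] open={R3}
Step 6: reserve R4 A 4 -> on_hand[A=40 B=37 C=58] avail[A=36 B=30 C=58] open={R3,R4}
Step 7: commit R4 -> on_hand[A=36 B=37 C=58] avail[A=36 B=30 C=58] open={R3}
Step 8: cancel R3 -> on_hand[A=36 B=37 C=58] avail[A=36 B=37 C=58] open={}
Step 9: reserve R5 C 5 -> on_hand[A=36 B=37 C=58] avail[A=36 B=37 C=53] open={R5}
Step 10: reserve R6 A 1 -> on_hand[A=36 B=37 C=58] avail[A=35 B=37 C=53] open={R5,R6}
Step 11: commit R6 -> on_hand[A=35 B=37 C=58] avail[A=35 B=37 C=53] open={R5}
Step 12: commit R5 -> on_hand[A=35 B=37 C=53] avail[A=35 B=37 C=53] open={}
Step 13: reserve R7 B 7 -> on_hand[A=35 B=37 C=53] avail[A=35 B=30 C=53] open={R7}
Step 14: reserve R8 A 4 -> on_hand[A=35 B=37 C=53] avail[A=31 B=30 C=53] open={R7,R8}
Step 15: reserve R9 B 6 -> on_hand[A=35 B=37 C=53] avail[A=31 B=24 C=53] open={R7,R8,R9}
Step 16: commit R7 -> on_hand[A=35 B=30 C=53] avail[A=31 B=24 C=53] open={R8,R9}
Step 17: reserve R10 A 2 -> on_hand[A=35 B=30 C=53] avail[A=29 B=24 C=53] open={R10,R8,R9}
Step 18: commit R10 -> on_hand[A=33 B=30 C=53] avail[A=29 B=24 C=53] open={R8,R9}
Step 19: commit R8 -> on_hand[A=29 B=30 C=53] avail[A=29 B=24 C=53] open={R9}
Step 20: reserve R11 A 8 -> on_hand[A=29 B=30 C=53] avail[A=21 B=24 C=53] open={R11,R9}
Step 21: reserve R12 B 5 -> on_hand[A=29 B=30 C=53] avail[A=21 B=19 C=53] open={R11,R12,R9}

Answer: A: 21
B: 19
C: 53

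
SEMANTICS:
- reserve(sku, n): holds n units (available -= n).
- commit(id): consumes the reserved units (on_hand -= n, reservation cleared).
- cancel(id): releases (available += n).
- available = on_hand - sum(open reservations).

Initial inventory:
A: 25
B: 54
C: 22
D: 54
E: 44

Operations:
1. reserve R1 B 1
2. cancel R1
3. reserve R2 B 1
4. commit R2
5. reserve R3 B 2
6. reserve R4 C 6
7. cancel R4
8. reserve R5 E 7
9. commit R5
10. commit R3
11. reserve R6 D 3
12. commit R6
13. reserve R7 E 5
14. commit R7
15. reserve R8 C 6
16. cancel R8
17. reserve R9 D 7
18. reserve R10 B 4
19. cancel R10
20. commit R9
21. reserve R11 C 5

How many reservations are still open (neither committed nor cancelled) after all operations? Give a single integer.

Answer: 1

Derivation:
Step 1: reserve R1 B 1 -> on_hand[A=25 B=54 C=22 D=54 E=44] avail[A=25 B=53 C=22 D=54 E=44] open={R1}
Step 2: cancel R1 -> on_hand[A=25 B=54 C=22 D=54 E=44] avail[A=25 B=54 C=22 D=54 E=44] open={}
Step 3: reserve R2 B 1 -> on_hand[A=25 B=54 C=22 D=54 E=44] avail[A=25 B=53 C=22 D=54 E=44] open={R2}
Step 4: commit R2 -> on_hand[A=25 B=53 C=22 D=54 E=44] avail[A=25 B=53 C=22 D=54 E=44] open={}
Step 5: reserve R3 B 2 -> on_hand[A=25 B=53 C=22 D=54 E=44] avail[A=25 B=51 C=22 D=54 E=44] open={R3}
Step 6: reserve R4 C 6 -> on_hand[A=25 B=53 C=22 D=54 E=44] avail[A=25 B=51 C=16 D=54 E=44] open={R3,R4}
Step 7: cancel R4 -> on_hand[A=25 B=53 C=22 D=54 E=44] avail[A=25 B=51 C=22 D=54 E=44] open={R3}
Step 8: reserve R5 E 7 -> on_hand[A=25 B=53 C=22 D=54 E=44] avail[A=25 B=51 C=22 D=54 E=37] open={R3,R5}
Step 9: commit R5 -> on_hand[A=25 B=53 C=22 D=54 E=37] avail[A=25 B=51 C=22 D=54 E=37] open={R3}
Step 10: commit R3 -> on_hand[A=25 B=51 C=22 D=54 E=37] avail[A=25 B=51 C=22 D=54 E=37] open={}
Step 11: reserve R6 D 3 -> on_hand[A=25 B=51 C=22 D=54 E=37] avail[A=25 B=51 C=22 D=51 E=37] open={R6}
Step 12: commit R6 -> on_hand[A=25 B=51 C=22 D=51 E=37] avail[A=25 B=51 C=22 D=51 E=37] open={}
Step 13: reserve R7 E 5 -> on_hand[A=25 B=51 C=22 D=51 E=37] avail[A=25 B=51 C=22 D=51 E=32] open={R7}
Step 14: commit R7 -> on_hand[A=25 B=51 C=22 D=51 E=32] avail[A=25 B=51 C=22 D=51 E=32] open={}
Step 15: reserve R8 C 6 -> on_hand[A=25 B=51 C=22 D=51 E=32] avail[A=25 B=51 C=16 D=51 E=32] open={R8}
Step 16: cancel R8 -> on_hand[A=25 B=51 C=22 D=51 E=32] avail[A=25 B=51 C=22 D=51 E=32] open={}
Step 17: reserve R9 D 7 -> on_hand[A=25 B=51 C=22 D=51 E=32] avail[A=25 B=51 C=22 D=44 E=32] open={R9}
Step 18: reserve R10 B 4 -> on_hand[A=25 B=51 C=22 D=51 E=32] avail[A=25 B=47 C=22 D=44 E=32] open={R10,R9}
Step 19: cancel R10 -> on_hand[A=25 B=51 C=22 D=51 E=32] avail[A=25 B=51 C=22 D=44 E=32] open={R9}
Step 20: commit R9 -> on_hand[A=25 B=51 C=22 D=44 E=32] avail[A=25 B=51 C=22 D=44 E=32] open={}
Step 21: reserve R11 C 5 -> on_hand[A=25 B=51 C=22 D=44 E=32] avail[A=25 B=51 C=17 D=44 E=32] open={R11}
Open reservations: ['R11'] -> 1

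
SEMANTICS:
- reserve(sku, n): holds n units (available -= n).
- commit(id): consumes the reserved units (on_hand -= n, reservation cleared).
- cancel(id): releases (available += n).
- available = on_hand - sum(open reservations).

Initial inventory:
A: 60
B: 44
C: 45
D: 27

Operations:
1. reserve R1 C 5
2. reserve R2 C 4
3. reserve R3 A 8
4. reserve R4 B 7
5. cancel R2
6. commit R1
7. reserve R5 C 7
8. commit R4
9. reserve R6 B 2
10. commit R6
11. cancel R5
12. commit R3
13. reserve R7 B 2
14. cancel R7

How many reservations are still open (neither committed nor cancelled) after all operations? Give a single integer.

Step 1: reserve R1 C 5 -> on_hand[A=60 B=44 C=45 D=27] avail[A=60 B=44 C=40 D=27] open={R1}
Step 2: reserve R2 C 4 -> on_hand[A=60 B=44 C=45 D=27] avail[A=60 B=44 C=36 D=27] open={R1,R2}
Step 3: reserve R3 A 8 -> on_hand[A=60 B=44 C=45 D=27] avail[A=52 B=44 C=36 D=27] open={R1,R2,R3}
Step 4: reserve R4 B 7 -> on_hand[A=60 B=44 C=45 D=27] avail[A=52 B=37 C=36 D=27] open={R1,R2,R3,R4}
Step 5: cancel R2 -> on_hand[A=60 B=44 C=45 D=27] avail[A=52 B=37 C=40 D=27] open={R1,R3,R4}
Step 6: commit R1 -> on_hand[A=60 B=44 C=40 D=27] avail[A=52 B=37 C=40 D=27] open={R3,R4}
Step 7: reserve R5 C 7 -> on_hand[A=60 B=44 C=40 D=27] avail[A=52 B=37 C=33 D=27] open={R3,R4,R5}
Step 8: commit R4 -> on_hand[A=60 B=37 C=40 D=27] avail[A=52 B=37 C=33 D=27] open={R3,R5}
Step 9: reserve R6 B 2 -> on_hand[A=60 B=37 C=40 D=27] avail[A=52 B=35 C=33 D=27] open={R3,R5,R6}
Step 10: commit R6 -> on_hand[A=60 B=35 C=40 D=27] avail[A=52 B=35 C=33 D=27] open={R3,R5}
Step 11: cancel R5 -> on_hand[A=60 B=35 C=40 D=27] avail[A=52 B=35 C=40 D=27] open={R3}
Step 12: commit R3 -> on_hand[A=52 B=35 C=40 D=27] avail[A=52 B=35 C=40 D=27] open={}
Step 13: reserve R7 B 2 -> on_hand[A=52 B=35 C=40 D=27] avail[A=52 B=33 C=40 D=27] open={R7}
Step 14: cancel R7 -> on_hand[A=52 B=35 C=40 D=27] avail[A=52 B=35 C=40 D=27] open={}
Open reservations: [] -> 0

Answer: 0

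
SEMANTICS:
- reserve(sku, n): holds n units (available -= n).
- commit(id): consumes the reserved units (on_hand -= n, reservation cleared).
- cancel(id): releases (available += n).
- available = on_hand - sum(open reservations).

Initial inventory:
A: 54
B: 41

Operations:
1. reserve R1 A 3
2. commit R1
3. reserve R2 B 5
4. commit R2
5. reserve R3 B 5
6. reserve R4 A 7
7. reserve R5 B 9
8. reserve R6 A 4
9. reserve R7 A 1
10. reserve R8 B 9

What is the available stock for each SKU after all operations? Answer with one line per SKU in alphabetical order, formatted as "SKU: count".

Answer: A: 39
B: 13

Derivation:
Step 1: reserve R1 A 3 -> on_hand[A=54 B=41] avail[A=51 B=41] open={R1}
Step 2: commit R1 -> on_hand[A=51 B=41] avail[A=51 B=41] open={}
Step 3: reserve R2 B 5 -> on_hand[A=51 B=41] avail[A=51 B=36] open={R2}
Step 4: commit R2 -> on_hand[A=51 B=36] avail[A=51 B=36] open={}
Step 5: reserve R3 B 5 -> on_hand[A=51 B=36] avail[A=51 B=31] open={R3}
Step 6: reserve R4 A 7 -> on_hand[A=51 B=36] avail[A=44 B=31] open={R3,R4}
Step 7: reserve R5 B 9 -> on_hand[A=51 B=36] avail[A=44 B=22] open={R3,R4,R5}
Step 8: reserve R6 A 4 -> on_hand[A=51 B=36] avail[A=40 B=22] open={R3,R4,R5,R6}
Step 9: reserve R7 A 1 -> on_hand[A=51 B=36] avail[A=39 B=22] open={R3,R4,R5,R6,R7}
Step 10: reserve R8 B 9 -> on_hand[A=51 B=36] avail[A=39 B=13] open={R3,R4,R5,R6,R7,R8}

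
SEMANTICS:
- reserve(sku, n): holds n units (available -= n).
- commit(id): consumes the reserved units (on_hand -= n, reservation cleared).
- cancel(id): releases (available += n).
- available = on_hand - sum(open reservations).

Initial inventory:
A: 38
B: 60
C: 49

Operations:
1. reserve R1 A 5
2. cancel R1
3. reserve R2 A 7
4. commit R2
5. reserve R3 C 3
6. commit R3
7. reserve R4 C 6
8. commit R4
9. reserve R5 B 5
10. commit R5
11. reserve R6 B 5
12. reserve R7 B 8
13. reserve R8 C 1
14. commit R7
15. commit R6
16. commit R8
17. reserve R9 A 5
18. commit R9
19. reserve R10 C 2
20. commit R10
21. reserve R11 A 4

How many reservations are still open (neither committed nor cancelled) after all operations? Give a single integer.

Step 1: reserve R1 A 5 -> on_hand[A=38 B=60 C=49] avail[A=33 B=60 C=49] open={R1}
Step 2: cancel R1 -> on_hand[A=38 B=60 C=49] avail[A=38 B=60 C=49] open={}
Step 3: reserve R2 A 7 -> on_hand[A=38 B=60 C=49] avail[A=31 B=60 C=49] open={R2}
Step 4: commit R2 -> on_hand[A=31 B=60 C=49] avail[A=31 B=60 C=49] open={}
Step 5: reserve R3 C 3 -> on_hand[A=31 B=60 C=49] avail[A=31 B=60 C=46] open={R3}
Step 6: commit R3 -> on_hand[A=31 B=60 C=46] avail[A=31 B=60 C=46] open={}
Step 7: reserve R4 C 6 -> on_hand[A=31 B=60 C=46] avail[A=31 B=60 C=40] open={R4}
Step 8: commit R4 -> on_hand[A=31 B=60 C=40] avail[A=31 B=60 C=40] open={}
Step 9: reserve R5 B 5 -> on_hand[A=31 B=60 C=40] avail[A=31 B=55 C=40] open={R5}
Step 10: commit R5 -> on_hand[A=31 B=55 C=40] avail[A=31 B=55 C=40] open={}
Step 11: reserve R6 B 5 -> on_hand[A=31 B=55 C=40] avail[A=31 B=50 C=40] open={R6}
Step 12: reserve R7 B 8 -> on_hand[A=31 B=55 C=40] avail[A=31 B=42 C=40] open={R6,R7}
Step 13: reserve R8 C 1 -> on_hand[A=31 B=55 C=40] avail[A=31 B=42 C=39] open={R6,R7,R8}
Step 14: commit R7 -> on_hand[A=31 B=47 C=40] avail[A=31 B=42 C=39] open={R6,R8}
Step 15: commit R6 -> on_hand[A=31 B=42 C=40] avail[A=31 B=42 C=39] open={R8}
Step 16: commit R8 -> on_hand[A=31 B=42 C=39] avail[A=31 B=42 C=39] open={}
Step 17: reserve R9 A 5 -> on_hand[A=31 B=42 C=39] avail[A=26 B=42 C=39] open={R9}
Step 18: commit R9 -> on_hand[A=26 B=42 C=39] avail[A=26 B=42 C=39] open={}
Step 19: reserve R10 C 2 -> on_hand[A=26 B=42 C=39] avail[A=26 B=42 C=37] open={R10}
Step 20: commit R10 -> on_hand[A=26 B=42 C=37] avail[A=26 B=42 C=37] open={}
Step 21: reserve R11 A 4 -> on_hand[A=26 B=42 C=37] avail[A=22 B=42 C=37] open={R11}
Open reservations: ['R11'] -> 1

Answer: 1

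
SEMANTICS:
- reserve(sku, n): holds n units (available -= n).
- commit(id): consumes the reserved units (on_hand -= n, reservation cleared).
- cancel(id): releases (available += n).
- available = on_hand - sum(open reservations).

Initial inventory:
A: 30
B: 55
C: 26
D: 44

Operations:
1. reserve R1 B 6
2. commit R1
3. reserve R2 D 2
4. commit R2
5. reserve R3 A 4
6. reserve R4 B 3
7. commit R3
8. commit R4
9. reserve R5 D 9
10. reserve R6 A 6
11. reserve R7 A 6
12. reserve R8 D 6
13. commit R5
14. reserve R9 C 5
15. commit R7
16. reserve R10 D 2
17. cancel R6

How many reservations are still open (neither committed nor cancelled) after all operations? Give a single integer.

Answer: 3

Derivation:
Step 1: reserve R1 B 6 -> on_hand[A=30 B=55 C=26 D=44] avail[A=30 B=49 C=26 D=44] open={R1}
Step 2: commit R1 -> on_hand[A=30 B=49 C=26 D=44] avail[A=30 B=49 C=26 D=44] open={}
Step 3: reserve R2 D 2 -> on_hand[A=30 B=49 C=26 D=44] avail[A=30 B=49 C=26 D=42] open={R2}
Step 4: commit R2 -> on_hand[A=30 B=49 C=26 D=42] avail[A=30 B=49 C=26 D=42] open={}
Step 5: reserve R3 A 4 -> on_hand[A=30 B=49 C=26 D=42] avail[A=26 B=49 C=26 D=42] open={R3}
Step 6: reserve R4 B 3 -> on_hand[A=30 B=49 C=26 D=42] avail[A=26 B=46 C=26 D=42] open={R3,R4}
Step 7: commit R3 -> on_hand[A=26 B=49 C=26 D=42] avail[A=26 B=46 C=26 D=42] open={R4}
Step 8: commit R4 -> on_hand[A=26 B=46 C=26 D=42] avail[A=26 B=46 C=26 D=42] open={}
Step 9: reserve R5 D 9 -> on_hand[A=26 B=46 C=26 D=42] avail[A=26 B=46 C=26 D=33] open={R5}
Step 10: reserve R6 A 6 -> on_hand[A=26 B=46 C=26 D=42] avail[A=20 B=46 C=26 D=33] open={R5,R6}
Step 11: reserve R7 A 6 -> on_hand[A=26 B=46 C=26 D=42] avail[A=14 B=46 C=26 D=33] open={R5,R6,R7}
Step 12: reserve R8 D 6 -> on_hand[A=26 B=46 C=26 D=42] avail[A=14 B=46 C=26 D=27] open={R5,R6,R7,R8}
Step 13: commit R5 -> on_hand[A=26 B=46 C=26 D=33] avail[A=14 B=46 C=26 D=27] open={R6,R7,R8}
Step 14: reserve R9 C 5 -> on_hand[A=26 B=46 C=26 D=33] avail[A=14 B=46 C=21 D=27] open={R6,R7,R8,R9}
Step 15: commit R7 -> on_hand[A=20 B=46 C=26 D=33] avail[A=14 B=46 C=21 D=27] open={R6,R8,R9}
Step 16: reserve R10 D 2 -> on_hand[A=20 B=46 C=26 D=33] avail[A=14 B=46 C=21 D=25] open={R10,R6,R8,R9}
Step 17: cancel R6 -> on_hand[A=20 B=46 C=26 D=33] avail[A=20 B=46 C=21 D=25] open={R10,R8,R9}
Open reservations: ['R10', 'R8', 'R9'] -> 3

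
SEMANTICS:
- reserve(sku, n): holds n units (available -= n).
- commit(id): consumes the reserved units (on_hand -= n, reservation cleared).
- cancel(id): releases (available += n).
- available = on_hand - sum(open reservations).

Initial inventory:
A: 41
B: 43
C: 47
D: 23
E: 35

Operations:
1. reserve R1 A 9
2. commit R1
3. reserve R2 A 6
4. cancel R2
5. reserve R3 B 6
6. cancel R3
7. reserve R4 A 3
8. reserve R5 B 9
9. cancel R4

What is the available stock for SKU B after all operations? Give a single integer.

Answer: 34

Derivation:
Step 1: reserve R1 A 9 -> on_hand[A=41 B=43 C=47 D=23 E=35] avail[A=32 B=43 C=47 D=23 E=35] open={R1}
Step 2: commit R1 -> on_hand[A=32 B=43 C=47 D=23 E=35] avail[A=32 B=43 C=47 D=23 E=35] open={}
Step 3: reserve R2 A 6 -> on_hand[A=32 B=43 C=47 D=23 E=35] avail[A=26 B=43 C=47 D=23 E=35] open={R2}
Step 4: cancel R2 -> on_hand[A=32 B=43 C=47 D=23 E=35] avail[A=32 B=43 C=47 D=23 E=35] open={}
Step 5: reserve R3 B 6 -> on_hand[A=32 B=43 C=47 D=23 E=35] avail[A=32 B=37 C=47 D=23 E=35] open={R3}
Step 6: cancel R3 -> on_hand[A=32 B=43 C=47 D=23 E=35] avail[A=32 B=43 C=47 D=23 E=35] open={}
Step 7: reserve R4 A 3 -> on_hand[A=32 B=43 C=47 D=23 E=35] avail[A=29 B=43 C=47 D=23 E=35] open={R4}
Step 8: reserve R5 B 9 -> on_hand[A=32 B=43 C=47 D=23 E=35] avail[A=29 B=34 C=47 D=23 E=35] open={R4,R5}
Step 9: cancel R4 -> on_hand[A=32 B=43 C=47 D=23 E=35] avail[A=32 B=34 C=47 D=23 E=35] open={R5}
Final available[B] = 34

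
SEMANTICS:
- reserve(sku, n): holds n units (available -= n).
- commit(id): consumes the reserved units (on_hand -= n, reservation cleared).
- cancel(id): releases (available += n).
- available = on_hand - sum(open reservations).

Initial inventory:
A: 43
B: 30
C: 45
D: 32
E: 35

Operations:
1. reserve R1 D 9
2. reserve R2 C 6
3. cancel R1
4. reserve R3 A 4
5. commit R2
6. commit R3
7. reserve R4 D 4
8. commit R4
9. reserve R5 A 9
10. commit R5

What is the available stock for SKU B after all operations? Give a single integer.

Answer: 30

Derivation:
Step 1: reserve R1 D 9 -> on_hand[A=43 B=30 C=45 D=32 E=35] avail[A=43 B=30 C=45 D=23 E=35] open={R1}
Step 2: reserve R2 C 6 -> on_hand[A=43 B=30 C=45 D=32 E=35] avail[A=43 B=30 C=39 D=23 E=35] open={R1,R2}
Step 3: cancel R1 -> on_hand[A=43 B=30 C=45 D=32 E=35] avail[A=43 B=30 C=39 D=32 E=35] open={R2}
Step 4: reserve R3 A 4 -> on_hand[A=43 B=30 C=45 D=32 E=35] avail[A=39 B=30 C=39 D=32 E=35] open={R2,R3}
Step 5: commit R2 -> on_hand[A=43 B=30 C=39 D=32 E=35] avail[A=39 B=30 C=39 D=32 E=35] open={R3}
Step 6: commit R3 -> on_hand[A=39 B=30 C=39 D=32 E=35] avail[A=39 B=30 C=39 D=32 E=35] open={}
Step 7: reserve R4 D 4 -> on_hand[A=39 B=30 C=39 D=32 E=35] avail[A=39 B=30 C=39 D=28 E=35] open={R4}
Step 8: commit R4 -> on_hand[A=39 B=30 C=39 D=28 E=35] avail[A=39 B=30 C=39 D=28 E=35] open={}
Step 9: reserve R5 A 9 -> on_hand[A=39 B=30 C=39 D=28 E=35] avail[A=30 B=30 C=39 D=28 E=35] open={R5}
Step 10: commit R5 -> on_hand[A=30 B=30 C=39 D=28 E=35] avail[A=30 B=30 C=39 D=28 E=35] open={}
Final available[B] = 30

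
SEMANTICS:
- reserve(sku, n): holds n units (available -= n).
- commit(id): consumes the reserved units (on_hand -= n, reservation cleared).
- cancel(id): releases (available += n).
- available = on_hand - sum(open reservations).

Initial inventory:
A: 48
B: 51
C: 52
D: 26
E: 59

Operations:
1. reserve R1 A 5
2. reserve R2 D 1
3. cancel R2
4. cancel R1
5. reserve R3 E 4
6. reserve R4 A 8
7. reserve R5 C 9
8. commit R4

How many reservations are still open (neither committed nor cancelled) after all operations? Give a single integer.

Answer: 2

Derivation:
Step 1: reserve R1 A 5 -> on_hand[A=48 B=51 C=52 D=26 E=59] avail[A=43 B=51 C=52 D=26 E=59] open={R1}
Step 2: reserve R2 D 1 -> on_hand[A=48 B=51 C=52 D=26 E=59] avail[A=43 B=51 C=52 D=25 E=59] open={R1,R2}
Step 3: cancel R2 -> on_hand[A=48 B=51 C=52 D=26 E=59] avail[A=43 B=51 C=52 D=26 E=59] open={R1}
Step 4: cancel R1 -> on_hand[A=48 B=51 C=52 D=26 E=59] avail[A=48 B=51 C=52 D=26 E=59] open={}
Step 5: reserve R3 E 4 -> on_hand[A=48 B=51 C=52 D=26 E=59] avail[A=48 B=51 C=52 D=26 E=55] open={R3}
Step 6: reserve R4 A 8 -> on_hand[A=48 B=51 C=52 D=26 E=59] avail[A=40 B=51 C=52 D=26 E=55] open={R3,R4}
Step 7: reserve R5 C 9 -> on_hand[A=48 B=51 C=52 D=26 E=59] avail[A=40 B=51 C=43 D=26 E=55] open={R3,R4,R5}
Step 8: commit R4 -> on_hand[A=40 B=51 C=52 D=26 E=59] avail[A=40 B=51 C=43 D=26 E=55] open={R3,R5}
Open reservations: ['R3', 'R5'] -> 2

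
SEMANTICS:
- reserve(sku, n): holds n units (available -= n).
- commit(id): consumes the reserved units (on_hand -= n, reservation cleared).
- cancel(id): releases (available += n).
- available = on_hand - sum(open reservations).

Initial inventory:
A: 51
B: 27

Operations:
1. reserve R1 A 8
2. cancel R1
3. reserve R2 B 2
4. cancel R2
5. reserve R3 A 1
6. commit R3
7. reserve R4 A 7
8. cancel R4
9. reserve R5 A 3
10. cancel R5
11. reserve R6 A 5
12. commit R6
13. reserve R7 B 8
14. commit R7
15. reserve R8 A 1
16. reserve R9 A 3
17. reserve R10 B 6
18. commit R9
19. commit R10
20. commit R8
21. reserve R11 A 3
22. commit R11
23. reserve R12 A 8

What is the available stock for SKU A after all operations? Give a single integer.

Answer: 30

Derivation:
Step 1: reserve R1 A 8 -> on_hand[A=51 B=27] avail[A=43 B=27] open={R1}
Step 2: cancel R1 -> on_hand[A=51 B=27] avail[A=51 B=27] open={}
Step 3: reserve R2 B 2 -> on_hand[A=51 B=27] avail[A=51 B=25] open={R2}
Step 4: cancel R2 -> on_hand[A=51 B=27] avail[A=51 B=27] open={}
Step 5: reserve R3 A 1 -> on_hand[A=51 B=27] avail[A=50 B=27] open={R3}
Step 6: commit R3 -> on_hand[A=50 B=27] avail[A=50 B=27] open={}
Step 7: reserve R4 A 7 -> on_hand[A=50 B=27] avail[A=43 B=27] open={R4}
Step 8: cancel R4 -> on_hand[A=50 B=27] avail[A=50 B=27] open={}
Step 9: reserve R5 A 3 -> on_hand[A=50 B=27] avail[A=47 B=27] open={R5}
Step 10: cancel R5 -> on_hand[A=50 B=27] avail[A=50 B=27] open={}
Step 11: reserve R6 A 5 -> on_hand[A=50 B=27] avail[A=45 B=27] open={R6}
Step 12: commit R6 -> on_hand[A=45 B=27] avail[A=45 B=27] open={}
Step 13: reserve R7 B 8 -> on_hand[A=45 B=27] avail[A=45 B=19] open={R7}
Step 14: commit R7 -> on_hand[A=45 B=19] avail[A=45 B=19] open={}
Step 15: reserve R8 A 1 -> on_hand[A=45 B=19] avail[A=44 B=19] open={R8}
Step 16: reserve R9 A 3 -> on_hand[A=45 B=19] avail[A=41 B=19] open={R8,R9}
Step 17: reserve R10 B 6 -> on_hand[A=45 B=19] avail[A=41 B=13] open={R10,R8,R9}
Step 18: commit R9 -> on_hand[A=42 B=19] avail[A=41 B=13] open={R10,R8}
Step 19: commit R10 -> on_hand[A=42 B=13] avail[A=41 B=13] open={R8}
Step 20: commit R8 -> on_hand[A=41 B=13] avail[A=41 B=13] open={}
Step 21: reserve R11 A 3 -> on_hand[A=41 B=13] avail[A=38 B=13] open={R11}
Step 22: commit R11 -> on_hand[A=38 B=13] avail[A=38 B=13] open={}
Step 23: reserve R12 A 8 -> on_hand[A=38 B=13] avail[A=30 B=13] open={R12}
Final available[A] = 30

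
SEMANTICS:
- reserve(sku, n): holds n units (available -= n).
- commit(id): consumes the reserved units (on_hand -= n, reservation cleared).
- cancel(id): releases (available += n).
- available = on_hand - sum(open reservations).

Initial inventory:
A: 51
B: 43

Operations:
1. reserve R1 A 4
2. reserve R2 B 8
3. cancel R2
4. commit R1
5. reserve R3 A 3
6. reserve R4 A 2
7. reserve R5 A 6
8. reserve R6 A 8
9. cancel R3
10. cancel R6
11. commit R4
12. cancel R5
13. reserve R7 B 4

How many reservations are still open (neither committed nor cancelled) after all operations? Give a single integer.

Answer: 1

Derivation:
Step 1: reserve R1 A 4 -> on_hand[A=51 B=43] avail[A=47 B=43] open={R1}
Step 2: reserve R2 B 8 -> on_hand[A=51 B=43] avail[A=47 B=35] open={R1,R2}
Step 3: cancel R2 -> on_hand[A=51 B=43] avail[A=47 B=43] open={R1}
Step 4: commit R1 -> on_hand[A=47 B=43] avail[A=47 B=43] open={}
Step 5: reserve R3 A 3 -> on_hand[A=47 B=43] avail[A=44 B=43] open={R3}
Step 6: reserve R4 A 2 -> on_hand[A=47 B=43] avail[A=42 B=43] open={R3,R4}
Step 7: reserve R5 A 6 -> on_hand[A=47 B=43] avail[A=36 B=43] open={R3,R4,R5}
Step 8: reserve R6 A 8 -> on_hand[A=47 B=43] avail[A=28 B=43] open={R3,R4,R5,R6}
Step 9: cancel R3 -> on_hand[A=47 B=43] avail[A=31 B=43] open={R4,R5,R6}
Step 10: cancel R6 -> on_hand[A=47 B=43] avail[A=39 B=43] open={R4,R5}
Step 11: commit R4 -> on_hand[A=45 B=43] avail[A=39 B=43] open={R5}
Step 12: cancel R5 -> on_hand[A=45 B=43] avail[A=45 B=43] open={}
Step 13: reserve R7 B 4 -> on_hand[A=45 B=43] avail[A=45 B=39] open={R7}
Open reservations: ['R7'] -> 1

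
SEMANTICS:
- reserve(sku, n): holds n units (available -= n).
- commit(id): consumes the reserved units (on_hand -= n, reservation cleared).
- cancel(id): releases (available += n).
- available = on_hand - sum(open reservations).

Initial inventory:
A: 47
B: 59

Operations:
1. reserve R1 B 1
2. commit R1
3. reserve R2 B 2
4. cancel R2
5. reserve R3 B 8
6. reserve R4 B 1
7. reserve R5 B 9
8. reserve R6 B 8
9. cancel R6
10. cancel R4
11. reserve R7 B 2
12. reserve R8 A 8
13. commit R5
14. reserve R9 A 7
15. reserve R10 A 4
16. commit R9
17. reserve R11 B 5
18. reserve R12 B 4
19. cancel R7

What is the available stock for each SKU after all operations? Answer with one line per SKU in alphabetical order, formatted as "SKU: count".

Answer: A: 28
B: 32

Derivation:
Step 1: reserve R1 B 1 -> on_hand[A=47 B=59] avail[A=47 B=58] open={R1}
Step 2: commit R1 -> on_hand[A=47 B=58] avail[A=47 B=58] open={}
Step 3: reserve R2 B 2 -> on_hand[A=47 B=58] avail[A=47 B=56] open={R2}
Step 4: cancel R2 -> on_hand[A=47 B=58] avail[A=47 B=58] open={}
Step 5: reserve R3 B 8 -> on_hand[A=47 B=58] avail[A=47 B=50] open={R3}
Step 6: reserve R4 B 1 -> on_hand[A=47 B=58] avail[A=47 B=49] open={R3,R4}
Step 7: reserve R5 B 9 -> on_hand[A=47 B=58] avail[A=47 B=40] open={R3,R4,R5}
Step 8: reserve R6 B 8 -> on_hand[A=47 B=58] avail[A=47 B=32] open={R3,R4,R5,R6}
Step 9: cancel R6 -> on_hand[A=47 B=58] avail[A=47 B=40] open={R3,R4,R5}
Step 10: cancel R4 -> on_hand[A=47 B=58] avail[A=47 B=41] open={R3,R5}
Step 11: reserve R7 B 2 -> on_hand[A=47 B=58] avail[A=47 B=39] open={R3,R5,R7}
Step 12: reserve R8 A 8 -> on_hand[A=47 B=58] avail[A=39 B=39] open={R3,R5,R7,R8}
Step 13: commit R5 -> on_hand[A=47 B=49] avail[A=39 B=39] open={R3,R7,R8}
Step 14: reserve R9 A 7 -> on_hand[A=47 B=49] avail[A=32 B=39] open={R3,R7,R8,R9}
Step 15: reserve R10 A 4 -> on_hand[A=47 B=49] avail[A=28 B=39] open={R10,R3,R7,R8,R9}
Step 16: commit R9 -> on_hand[A=40 B=49] avail[A=28 B=39] open={R10,R3,R7,R8}
Step 17: reserve R11 B 5 -> on_hand[A=40 B=49] avail[A=28 B=34] open={R10,R11,R3,R7,R8}
Step 18: reserve R12 B 4 -> on_hand[A=40 B=49] avail[A=28 B=30] open={R10,R11,R12,R3,R7,R8}
Step 19: cancel R7 -> on_hand[A=40 B=49] avail[A=28 B=32] open={R10,R11,R12,R3,R8}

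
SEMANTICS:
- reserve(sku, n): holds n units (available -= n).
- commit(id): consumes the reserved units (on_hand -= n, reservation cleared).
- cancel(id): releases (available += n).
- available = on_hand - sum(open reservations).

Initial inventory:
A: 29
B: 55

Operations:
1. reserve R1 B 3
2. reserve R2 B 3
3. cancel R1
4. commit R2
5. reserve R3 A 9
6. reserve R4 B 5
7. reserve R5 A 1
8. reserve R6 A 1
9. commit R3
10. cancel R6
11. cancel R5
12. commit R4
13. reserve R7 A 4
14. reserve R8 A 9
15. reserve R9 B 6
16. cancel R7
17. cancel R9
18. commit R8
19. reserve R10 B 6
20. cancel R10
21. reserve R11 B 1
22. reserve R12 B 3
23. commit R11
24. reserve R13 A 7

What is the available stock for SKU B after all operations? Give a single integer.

Step 1: reserve R1 B 3 -> on_hand[A=29 B=55] avail[A=29 B=52] open={R1}
Step 2: reserve R2 B 3 -> on_hand[A=29 B=55] avail[A=29 B=49] open={R1,R2}
Step 3: cancel R1 -> on_hand[A=29 B=55] avail[A=29 B=52] open={R2}
Step 4: commit R2 -> on_hand[A=29 B=52] avail[A=29 B=52] open={}
Step 5: reserve R3 A 9 -> on_hand[A=29 B=52] avail[A=20 B=52] open={R3}
Step 6: reserve R4 B 5 -> on_hand[A=29 B=52] avail[A=20 B=47] open={R3,R4}
Step 7: reserve R5 A 1 -> on_hand[A=29 B=52] avail[A=19 B=47] open={R3,R4,R5}
Step 8: reserve R6 A 1 -> on_hand[A=29 B=52] avail[A=18 B=47] open={R3,R4,R5,R6}
Step 9: commit R3 -> on_hand[A=20 B=52] avail[A=18 B=47] open={R4,R5,R6}
Step 10: cancel R6 -> on_hand[A=20 B=52] avail[A=19 B=47] open={R4,R5}
Step 11: cancel R5 -> on_hand[A=20 B=52] avail[A=20 B=47] open={R4}
Step 12: commit R4 -> on_hand[A=20 B=47] avail[A=20 B=47] open={}
Step 13: reserve R7 A 4 -> on_hand[A=20 B=47] avail[A=16 B=47] open={R7}
Step 14: reserve R8 A 9 -> on_hand[A=20 B=47] avail[A=7 B=47] open={R7,R8}
Step 15: reserve R9 B 6 -> on_hand[A=20 B=47] avail[A=7 B=41] open={R7,R8,R9}
Step 16: cancel R7 -> on_hand[A=20 B=47] avail[A=11 B=41] open={R8,R9}
Step 17: cancel R9 -> on_hand[A=20 B=47] avail[A=11 B=47] open={R8}
Step 18: commit R8 -> on_hand[A=11 B=47] avail[A=11 B=47] open={}
Step 19: reserve R10 B 6 -> on_hand[A=11 B=47] avail[A=11 B=41] open={R10}
Step 20: cancel R10 -> on_hand[A=11 B=47] avail[A=11 B=47] open={}
Step 21: reserve R11 B 1 -> on_hand[A=11 B=47] avail[A=11 B=46] open={R11}
Step 22: reserve R12 B 3 -> on_hand[A=11 B=47] avail[A=11 B=43] open={R11,R12}
Step 23: commit R11 -> on_hand[A=11 B=46] avail[A=11 B=43] open={R12}
Step 24: reserve R13 A 7 -> on_hand[A=11 B=46] avail[A=4 B=43] open={R12,R13}
Final available[B] = 43

Answer: 43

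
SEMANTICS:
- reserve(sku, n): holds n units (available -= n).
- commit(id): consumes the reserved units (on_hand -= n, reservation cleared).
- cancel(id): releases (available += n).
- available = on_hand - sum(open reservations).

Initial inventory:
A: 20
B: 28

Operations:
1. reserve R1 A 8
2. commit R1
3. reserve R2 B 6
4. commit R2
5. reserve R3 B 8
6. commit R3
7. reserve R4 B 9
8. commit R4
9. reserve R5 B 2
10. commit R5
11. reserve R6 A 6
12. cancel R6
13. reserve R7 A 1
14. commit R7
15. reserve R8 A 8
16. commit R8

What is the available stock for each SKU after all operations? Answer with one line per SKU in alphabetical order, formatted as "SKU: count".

Step 1: reserve R1 A 8 -> on_hand[A=20 B=28] avail[A=12 B=28] open={R1}
Step 2: commit R1 -> on_hand[A=12 B=28] avail[A=12 B=28] open={}
Step 3: reserve R2 B 6 -> on_hand[A=12 B=28] avail[A=12 B=22] open={R2}
Step 4: commit R2 -> on_hand[A=12 B=22] avail[A=12 B=22] open={}
Step 5: reserve R3 B 8 -> on_hand[A=12 B=22] avail[A=12 B=14] open={R3}
Step 6: commit R3 -> on_hand[A=12 B=14] avail[A=12 B=14] open={}
Step 7: reserve R4 B 9 -> on_hand[A=12 B=14] avail[A=12 B=5] open={R4}
Step 8: commit R4 -> on_hand[A=12 B=5] avail[A=12 B=5] open={}
Step 9: reserve R5 B 2 -> on_hand[A=12 B=5] avail[A=12 B=3] open={R5}
Step 10: commit R5 -> on_hand[A=12 B=3] avail[A=12 B=3] open={}
Step 11: reserve R6 A 6 -> on_hand[A=12 B=3] avail[A=6 B=3] open={R6}
Step 12: cancel R6 -> on_hand[A=12 B=3] avail[A=12 B=3] open={}
Step 13: reserve R7 A 1 -> on_hand[A=12 B=3] avail[A=11 B=3] open={R7}
Step 14: commit R7 -> on_hand[A=11 B=3] avail[A=11 B=3] open={}
Step 15: reserve R8 A 8 -> on_hand[A=11 B=3] avail[A=3 B=3] open={R8}
Step 16: commit R8 -> on_hand[A=3 B=3] avail[A=3 B=3] open={}

Answer: A: 3
B: 3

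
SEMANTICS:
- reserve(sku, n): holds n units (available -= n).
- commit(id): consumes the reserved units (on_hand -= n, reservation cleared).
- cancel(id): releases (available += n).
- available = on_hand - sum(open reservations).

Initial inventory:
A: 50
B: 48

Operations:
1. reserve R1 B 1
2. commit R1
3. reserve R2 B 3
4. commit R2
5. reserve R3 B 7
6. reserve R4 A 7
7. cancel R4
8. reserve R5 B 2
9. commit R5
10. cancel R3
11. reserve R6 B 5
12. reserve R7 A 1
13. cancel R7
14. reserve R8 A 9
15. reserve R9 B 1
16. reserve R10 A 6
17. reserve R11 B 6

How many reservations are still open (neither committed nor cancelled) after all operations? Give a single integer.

Answer: 5

Derivation:
Step 1: reserve R1 B 1 -> on_hand[A=50 B=48] avail[A=50 B=47] open={R1}
Step 2: commit R1 -> on_hand[A=50 B=47] avail[A=50 B=47] open={}
Step 3: reserve R2 B 3 -> on_hand[A=50 B=47] avail[A=50 B=44] open={R2}
Step 4: commit R2 -> on_hand[A=50 B=44] avail[A=50 B=44] open={}
Step 5: reserve R3 B 7 -> on_hand[A=50 B=44] avail[A=50 B=37] open={R3}
Step 6: reserve R4 A 7 -> on_hand[A=50 B=44] avail[A=43 B=37] open={R3,R4}
Step 7: cancel R4 -> on_hand[A=50 B=44] avail[A=50 B=37] open={R3}
Step 8: reserve R5 B 2 -> on_hand[A=50 B=44] avail[A=50 B=35] open={R3,R5}
Step 9: commit R5 -> on_hand[A=50 B=42] avail[A=50 B=35] open={R3}
Step 10: cancel R3 -> on_hand[A=50 B=42] avail[A=50 B=42] open={}
Step 11: reserve R6 B 5 -> on_hand[A=50 B=42] avail[A=50 B=37] open={R6}
Step 12: reserve R7 A 1 -> on_hand[A=50 B=42] avail[A=49 B=37] open={R6,R7}
Step 13: cancel R7 -> on_hand[A=50 B=42] avail[A=50 B=37] open={R6}
Step 14: reserve R8 A 9 -> on_hand[A=50 B=42] avail[A=41 B=37] open={R6,R8}
Step 15: reserve R9 B 1 -> on_hand[A=50 B=42] avail[A=41 B=36] open={R6,R8,R9}
Step 16: reserve R10 A 6 -> on_hand[A=50 B=42] avail[A=35 B=36] open={R10,R6,R8,R9}
Step 17: reserve R11 B 6 -> on_hand[A=50 B=42] avail[A=35 B=30] open={R10,R11,R6,R8,R9}
Open reservations: ['R10', 'R11', 'R6', 'R8', 'R9'] -> 5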